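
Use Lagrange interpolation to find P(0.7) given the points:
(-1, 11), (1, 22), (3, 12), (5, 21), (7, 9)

Lagrange interpolation formula:
P(x) = Σ yᵢ × Lᵢ(x)
where Lᵢ(x) = Π_{j≠i} (x - xⱼ)/(xᵢ - xⱼ)

L_0(0.7) = (0.7 - 1)/(-1 - 1) × (0.7 - 3)/(-1 - 3) × (0.7 - 5)/(-1 - 5) × (0.7 - 7)/(-1 - 7) = 0.048677
L_1(0.7) = (0.7 - (-1))/(1 - (-1)) × (0.7 - 3)/(1 - 3) × (0.7 - 5)/(1 - 5) × (0.7 - 7)/(1 - 7) = 1.103353
L_2(0.7) = (0.7 - (-1))/(3 - (-1)) × (0.7 - 1)/(3 - 1) × (0.7 - 5)/(3 - 5) × (0.7 - 7)/(3 - 7) = -0.215873
L_3(0.7) = (0.7 - (-1))/(5 - (-1)) × (0.7 - 1)/(5 - 1) × (0.7 - 3)/(5 - 3) × (0.7 - 7)/(5 - 7) = 0.076978
L_4(0.7) = (0.7 - (-1))/(7 - (-1)) × (0.7 - 1)/(7 - 1) × (0.7 - 3)/(7 - 3) × (0.7 - 5)/(7 - 5) = -0.013135

P(0.7) = 11×L_0(0.7) + 22×L_1(0.7) + 12×L_2(0.7) + 21×L_3(0.7) + 9×L_4(0.7)
P(0.7) = 23.717062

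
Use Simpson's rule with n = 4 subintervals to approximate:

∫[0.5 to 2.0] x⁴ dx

f(x) = x⁴
a = 0.5, b = 2.0, n = 4
h = (b - a)/n = 0.375000

Simpson's rule: (h/3)[f(x₀) + 4f(x₁) + 2f(x₂) + ... + f(xₙ)]

x_0 = 0.5000, f(x_0) = 0.062500, coefficient = 1
x_1 = 0.8750, f(x_1) = 0.586182, coefficient = 4
x_2 = 1.2500, f(x_2) = 2.441406, coefficient = 2
x_3 = 1.6250, f(x_3) = 6.972900, coefficient = 4
x_4 = 2.0000, f(x_4) = 16.000000, coefficient = 1

I ≈ (0.375000/3) × 51.181641 = 6.397705
Exact value: 6.393750
Error: 0.003955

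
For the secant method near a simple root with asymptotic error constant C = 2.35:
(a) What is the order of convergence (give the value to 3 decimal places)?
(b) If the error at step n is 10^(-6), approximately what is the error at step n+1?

(a) Secant method has superlinear convergence with order φ = (1+√5)/2 ≈ 1.618.
    This means |e_{n+1}| ≈ C|e_n|^1.618.

(b) With |e_n| = 10^(-6) and C = 2.35:
    |e_{n+1}| ≈ 2.35 × (10^(-6))^1.618 = 2.35 × 10^(-9.71)

(a) ≈ 1.618 (golden ratio); (b) |e_{n+1}| ≈ 4.601e-10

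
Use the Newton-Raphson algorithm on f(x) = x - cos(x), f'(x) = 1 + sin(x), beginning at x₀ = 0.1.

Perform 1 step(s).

f(x) = x - cos(x)
f'(x) = 1 + sin(x)
x₀ = 0.1

Newton-Raphson formula: x_{n+1} = x_n - f(x_n)/f'(x_n)

Iteration 1:
  f(0.100000) = -0.895004
  f'(0.100000) = 1.099833
  x_1 = 0.100000 - (-0.895004)/1.099833 = 0.913763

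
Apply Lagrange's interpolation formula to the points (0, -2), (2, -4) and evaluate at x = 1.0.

Lagrange interpolation formula:
P(x) = Σ yᵢ × Lᵢ(x)
where Lᵢ(x) = Π_{j≠i} (x - xⱼ)/(xᵢ - xⱼ)

L_0(1.0) = (1.0 - 2)/(0 - 2) = 0.500000
L_1(1.0) = (1.0 - 0)/(2 - 0) = 0.500000

P(1.0) = (-2)×L_0(1.0) + (-4)×L_1(1.0)
P(1.0) = -3.000000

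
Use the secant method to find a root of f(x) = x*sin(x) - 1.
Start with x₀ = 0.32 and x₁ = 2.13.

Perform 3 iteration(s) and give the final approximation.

f(x) = x*sin(x) - 1
x₀ = 0.32, x₁ = 2.13

Secant formula: x_{n+1} = x_n - f(x_n)(x_n - x_{n-1})/(f(x_n) - f(x_{n-1}))

Iteration 1:
  f(0.320000) = -0.899339
  f(2.130000) = 0.805554
  x_2 = 2.130000 - 0.805554×(2.130000 - 0.320000)/(0.805554 - (-0.899339))
       = 1.274783
Iteration 2:
  f(2.130000) = 0.805554
  f(1.274783) = 0.219339
  x_3 = 1.274783 - 0.219339×(1.274783 - 2.130000)/(0.219339 - 0.805554)
       = 0.954793
Iteration 3:
  f(1.274783) = 0.219339
  f(0.954793) = -0.220703
  x_4 = 0.954793 - (-0.220703)×(0.954793 - 1.274783)/(-0.220703 - 0.219339)
       = 1.115284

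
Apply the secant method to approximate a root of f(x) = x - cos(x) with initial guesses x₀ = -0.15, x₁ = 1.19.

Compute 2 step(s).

f(x) = x - cos(x)
x₀ = -0.15, x₁ = 1.19

Secant formula: x_{n+1} = x_n - f(x_n)(x_n - x_{n-1})/(f(x_n) - f(x_{n-1}))

Iteration 1:
  f(-0.150000) = -1.138771
  f(1.190000) = 0.818340
  x_2 = 1.190000 - 0.818340×(1.190000 - (-0.150000))/(0.818340 - (-1.138771))
       = 0.629697
Iteration 2:
  f(1.190000) = 0.818340
  f(0.629697) = -0.178509
  x_3 = 0.629697 - (-0.178509)×(0.629697 - 1.190000)/(-0.178509 - 0.818340)
       = 0.730032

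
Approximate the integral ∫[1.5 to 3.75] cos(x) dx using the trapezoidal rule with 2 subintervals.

f(x) = cos(x)
a = 1.5, b = 3.75, n = 2
h = (b - a)/n = 1.125000

Trapezoidal rule: (h/2)[f(x₀) + 2f(x₁) + 2f(x₂) + ... + f(xₙ)]

x_0 = 1.5000, f(x_0) = 0.070737, coefficient = 1
x_1 = 2.6250, f(x_1) = -0.869507, coefficient = 2
x_2 = 3.7500, f(x_2) = -0.820559, coefficient = 1

I ≈ (1.125000/2) × -2.488837 = -1.399971
Exact value: -1.569056
Error: 0.169086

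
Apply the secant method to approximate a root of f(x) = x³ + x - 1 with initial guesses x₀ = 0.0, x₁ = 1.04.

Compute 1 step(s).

f(x) = x³ + x - 1
x₀ = 0.0, x₁ = 1.04

Secant formula: x_{n+1} = x_n - f(x_n)(x_n - x_{n-1})/(f(x_n) - f(x_{n-1}))

Iteration 1:
  f(0.000000) = -1.000000
  f(1.040000) = 1.164864
  x_2 = 1.040000 - 1.164864×(1.040000 - 0.000000)/(1.164864 - (-1.000000))
       = 0.480400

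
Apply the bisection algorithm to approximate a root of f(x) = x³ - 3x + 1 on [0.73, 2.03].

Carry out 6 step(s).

f(x) = x³ - 3x + 1
Initial interval: [0.73, 2.03]

Iteration 1:
  c_1 = (0.730000 + 2.030000)/2 = 1.380000
  f(c_1) = f(1.380000) = -0.511928
  f(a) × f(c) ≥ 0, new interval: [1.380000, 2.030000]
Iteration 2:
  c_2 = (1.380000 + 2.030000)/2 = 1.705000
  f(c_2) = f(1.705000) = 0.841478
  f(a) × f(c) < 0, new interval: [1.380000, 1.705000]
Iteration 3:
  c_3 = (1.380000 + 1.705000)/2 = 1.542500
  f(c_3) = f(1.542500) = 0.042580
  f(a) × f(c) < 0, new interval: [1.380000, 1.542500]
Iteration 4:
  c_4 = (1.380000 + 1.542500)/2 = 1.461250
  f(c_4) = f(1.461250) = -0.263614
  f(a) × f(c) ≥ 0, new interval: [1.461250, 1.542500]
Iteration 5:
  c_5 = (1.461250 + 1.542500)/2 = 1.501875
  f(c_5) = f(1.501875) = -0.117953
  f(a) × f(c) ≥ 0, new interval: [1.501875, 1.542500]
Iteration 6:
  c_6 = (1.501875 + 1.542500)/2 = 1.522188
  f(c_6) = f(1.522188) = -0.039571
  f(a) × f(c) ≥ 0, new interval: [1.522188, 1.542500]

After 6 iteration(s), the approximation is c_6 = 1.522188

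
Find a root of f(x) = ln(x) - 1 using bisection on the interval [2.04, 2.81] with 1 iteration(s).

f(x) = ln(x) - 1
Initial interval: [2.04, 2.81]

Iteration 1:
  c_1 = (2.040000 + 2.810000)/2 = 2.425000
  f(c_1) = f(2.425000) = -0.114168
  f(a) × f(c) ≥ 0, new interval: [2.425000, 2.810000]

After 1 iteration(s), the approximation is c_1 = 2.425000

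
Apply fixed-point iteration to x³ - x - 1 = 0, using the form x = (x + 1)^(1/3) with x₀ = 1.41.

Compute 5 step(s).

Equation: x³ - x - 1 = 0
Fixed-point form: x = (x + 1)^(1/3)
x₀ = 1.41

x_1 = g(1.410000) = 1.340723
x_2 = g(1.340723) = 1.327751
x_3 = g(1.327751) = 1.325294
x_4 = g(1.325294) = 1.324827
x_5 = g(1.324827) = 1.324739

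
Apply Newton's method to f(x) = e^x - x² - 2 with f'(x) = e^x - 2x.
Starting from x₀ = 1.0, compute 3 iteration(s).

f(x) = e^x - x² - 2
f'(x) = e^x - 2x
x₀ = 1.0

Newton-Raphson formula: x_{n+1} = x_n - f(x_n)/f'(x_n)

Iteration 1:
  f(1.000000) = -0.281718
  f'(1.000000) = 0.718282
  x_1 = 1.000000 - (-0.281718)/0.718282 = 1.392211
Iteration 2:
  f(1.392211) = 0.085485
  f'(1.392211) = 1.239315
  x_2 = 1.392211 - 0.085485/1.239315 = 1.323233
Iteration 3:
  f(1.323233) = 0.004598
  f'(1.323233) = 1.109078
  x_3 = 1.323233 - 0.004598/1.109078 = 1.319087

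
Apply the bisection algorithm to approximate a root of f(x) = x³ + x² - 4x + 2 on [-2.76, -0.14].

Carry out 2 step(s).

f(x) = x³ + x² - 4x + 2
Initial interval: [-2.76, -0.14]

Iteration 1:
  c_1 = (-2.760000 + (-0.140000))/2 = -1.450000
  f(c_1) = f(-1.450000) = 6.853875
  f(a) × f(c) < 0, new interval: [-2.760000, -1.450000]
Iteration 2:
  c_2 = (-2.760000 + (-1.450000))/2 = -2.105000
  f(c_2) = f(-2.105000) = 5.523717
  f(a) × f(c) < 0, new interval: [-2.760000, -2.105000]

After 2 iteration(s), the approximation is c_2 = -2.105000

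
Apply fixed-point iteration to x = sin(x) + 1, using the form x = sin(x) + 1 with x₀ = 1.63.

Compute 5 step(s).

Equation: x = sin(x) + 1
Fixed-point form: x = sin(x) + 1
x₀ = 1.63

x_1 = g(1.630000) = 1.998248
x_2 = g(1.998248) = 1.910025
x_3 = g(1.910025) = 1.943012
x_4 = g(1.943012) = 1.931524
x_5 = g(1.931524) = 1.935640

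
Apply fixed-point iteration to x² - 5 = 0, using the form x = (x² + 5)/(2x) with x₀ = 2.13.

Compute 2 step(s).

Equation: x² - 5 = 0
Fixed-point form: x = (x² + 5)/(2x)
x₀ = 2.13

x_1 = g(2.130000) = 2.238709
x_2 = g(2.238709) = 2.236070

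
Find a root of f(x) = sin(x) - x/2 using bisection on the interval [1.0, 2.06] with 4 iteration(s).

f(x) = sin(x) - x/2
Initial interval: [1.0, 2.06]

Iteration 1:
  c_1 = (1.000000 + 2.060000)/2 = 1.530000
  f(c_1) = f(1.530000) = 0.234168
  f(a) × f(c) ≥ 0, new interval: [1.530000, 2.060000]
Iteration 2:
  c_2 = (1.530000 + 2.060000)/2 = 1.795000
  f(c_2) = f(1.795000) = 0.077471
  f(a) × f(c) ≥ 0, new interval: [1.795000, 2.060000]
Iteration 3:
  c_3 = (1.795000 + 2.060000)/2 = 1.927500
  f(c_3) = f(1.927500) = -0.026697
  f(a) × f(c) < 0, new interval: [1.795000, 1.927500]
Iteration 4:
  c_4 = (1.795000 + 1.927500)/2 = 1.861250
  f(c_4) = f(1.861250) = 0.027489
  f(a) × f(c) ≥ 0, new interval: [1.861250, 1.927500]

After 4 iteration(s), the approximation is c_4 = 1.861250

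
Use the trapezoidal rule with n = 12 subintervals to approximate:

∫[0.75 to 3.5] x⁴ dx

f(x) = x⁴
a = 0.75, b = 3.5, n = 12
h = (b - a)/n = 0.229167

Trapezoidal rule: (h/2)[f(x₀) + 2f(x₁) + 2f(x₂) + ... + f(xₙ)]

x_0 = 0.7500, f(x_0) = 0.316406, coefficient = 1
x_1 = 0.9792, f(x_1) = 0.919235, coefficient = 2
x_2 = 1.2083, f(x_2) = 2.131803, coefficient = 2
x_3 = 1.4375, f(x_3) = 4.270035, coefficient = 2
x_4 = 1.6667, f(x_4) = 7.716049, coefficient = 2
x_5 = 1.8958, f(x_5) = 12.918159, coefficient = 2
x_6 = 2.1250, f(x_6) = 20.390869, coefficient = 2
x_7 = 2.3542, f(x_7) = 30.714880, coefficient = 2
x_8 = 2.5833, f(x_8) = 44.537085, coefficient = 2
x_9 = 2.8125, f(x_9) = 62.570572, coefficient = 2
x_10 = 3.0417, f(x_10) = 85.594621, coefficient = 2
x_11 = 3.2708, f(x_11) = 114.454708, coefficient = 2
x_12 = 3.5000, f(x_12) = 150.062500, coefficient = 1

I ≈ (0.229167/2) × 922.814938 = 105.739212
Exact value: 104.996289
Error: 0.742923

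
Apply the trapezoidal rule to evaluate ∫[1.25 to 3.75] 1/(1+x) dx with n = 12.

f(x) = 1/(1+x)
a = 1.25, b = 3.75, n = 12
h = (b - a)/n = 0.208333

Trapezoidal rule: (h/2)[f(x₀) + 2f(x₁) + 2f(x₂) + ... + f(xₙ)]

x_0 = 1.2500, f(x_0) = 0.444444, coefficient = 1
x_1 = 1.4583, f(x_1) = 0.406780, coefficient = 2
x_2 = 1.6667, f(x_2) = 0.375000, coefficient = 2
x_3 = 1.8750, f(x_3) = 0.347826, coefficient = 2
x_4 = 2.0833, f(x_4) = 0.324324, coefficient = 2
x_5 = 2.2917, f(x_5) = 0.303797, coefficient = 2
x_6 = 2.5000, f(x_6) = 0.285714, coefficient = 2
x_7 = 2.7083, f(x_7) = 0.269663, coefficient = 2
x_8 = 2.9167, f(x_8) = 0.255319, coefficient = 2
x_9 = 3.1250, f(x_9) = 0.242424, coefficient = 2
x_10 = 3.3333, f(x_10) = 0.230769, coefficient = 2
x_11 = 3.5417, f(x_11) = 0.220183, coefficient = 2
x_12 = 3.7500, f(x_12) = 0.210526, coefficient = 1

I ≈ (0.208333/2) × 7.178572 = 0.747768
Exact value: 0.747214
Error: 0.000554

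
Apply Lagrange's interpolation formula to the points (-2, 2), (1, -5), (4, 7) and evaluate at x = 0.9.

Lagrange interpolation formula:
P(x) = Σ yᵢ × Lᵢ(x)
where Lᵢ(x) = Π_{j≠i} (x - xⱼ)/(xᵢ - xⱼ)

L_0(0.9) = (0.9 - 1)/(-2 - 1) × (0.9 - 4)/(-2 - 4) = 0.017222
L_1(0.9) = (0.9 - (-2))/(1 - (-2)) × (0.9 - 4)/(1 - 4) = 0.998889
L_2(0.9) = (0.9 - (-2))/(4 - (-2)) × (0.9 - 1)/(4 - 1) = -0.016111

P(0.9) = 2×L_0(0.9) + (-5)×L_1(0.9) + 7×L_2(0.9)
P(0.9) = -5.072778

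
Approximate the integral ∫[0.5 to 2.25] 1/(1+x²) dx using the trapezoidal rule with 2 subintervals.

f(x) = 1/(1+x²)
a = 0.5, b = 2.25, n = 2
h = (b - a)/n = 0.875000

Trapezoidal rule: (h/2)[f(x₀) + 2f(x₁) + 2f(x₂) + ... + f(xₙ)]

x_0 = 0.5000, f(x_0) = 0.800000, coefficient = 1
x_1 = 1.3750, f(x_1) = 0.345946, coefficient = 2
x_2 = 2.2500, f(x_2) = 0.164948, coefficient = 1

I ≈ (0.875000/2) × 1.656840 = 0.724868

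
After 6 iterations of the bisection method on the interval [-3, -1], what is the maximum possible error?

Bisection error bound: |error| ≤ (b-a)/2^n
|error| ≤ (-1 - (-3))/2^6 = 2/2^6
|error| ≤ 0.0312500000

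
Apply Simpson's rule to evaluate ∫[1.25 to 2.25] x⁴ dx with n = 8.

f(x) = x⁴
a = 1.25, b = 2.25, n = 8
h = (b - a)/n = 0.125000

Simpson's rule: (h/3)[f(x₀) + 4f(x₁) + 2f(x₂) + ... + f(xₙ)]

x_0 = 1.2500, f(x_0) = 2.441406, coefficient = 1
x_1 = 1.3750, f(x_1) = 3.574463, coefficient = 4
x_2 = 1.5000, f(x_2) = 5.062500, coefficient = 2
x_3 = 1.6250, f(x_3) = 6.972900, coefficient = 4
x_4 = 1.7500, f(x_4) = 9.378906, coefficient = 2
x_5 = 1.8750, f(x_5) = 12.359619, coefficient = 4
x_6 = 2.0000, f(x_6) = 16.000000, coefficient = 2
x_7 = 2.1250, f(x_7) = 20.390869, coefficient = 4
x_8 = 2.2500, f(x_8) = 25.628906, coefficient = 1

I ≈ (0.125000/3) × 262.144531 = 10.922689
Exact value: 10.922656
Error: 0.000033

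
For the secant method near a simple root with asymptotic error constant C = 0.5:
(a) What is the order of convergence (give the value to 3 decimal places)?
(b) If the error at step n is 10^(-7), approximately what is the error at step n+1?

(a) Secant method has superlinear convergence with order φ = (1+√5)/2 ≈ 1.618.
    This means |e_{n+1}| ≈ C|e_n|^1.618.

(b) With |e_n| = 10^(-7) and C = 0.5:
    |e_{n+1}| ≈ 0.5 × (10^(-7))^1.618 = 0.5 × 10^(-11.33)

(a) ≈ 1.618 (golden ratio); (b) |e_{n+1}| ≈ 2.359e-12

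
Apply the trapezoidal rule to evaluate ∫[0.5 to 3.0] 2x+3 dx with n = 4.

f(x) = 2x+3
a = 0.5, b = 3.0, n = 4
h = (b - a)/n = 0.625000

Trapezoidal rule: (h/2)[f(x₀) + 2f(x₁) + 2f(x₂) + ... + f(xₙ)]

x_0 = 0.5000, f(x_0) = 4.000000, coefficient = 1
x_1 = 1.1250, f(x_1) = 5.250000, coefficient = 2
x_2 = 1.7500, f(x_2) = 6.500000, coefficient = 2
x_3 = 2.3750, f(x_3) = 7.750000, coefficient = 2
x_4 = 3.0000, f(x_4) = 9.000000, coefficient = 1

I ≈ (0.625000/2) × 52.000000 = 16.250000
Exact value: 16.250000
Error: 0.000000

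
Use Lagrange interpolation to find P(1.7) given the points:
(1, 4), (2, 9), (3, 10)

Lagrange interpolation formula:
P(x) = Σ yᵢ × Lᵢ(x)
where Lᵢ(x) = Π_{j≠i} (x - xⱼ)/(xᵢ - xⱼ)

L_0(1.7) = (1.7 - 2)/(1 - 2) × (1.7 - 3)/(1 - 3) = 0.195000
L_1(1.7) = (1.7 - 1)/(2 - 1) × (1.7 - 3)/(2 - 3) = 0.910000
L_2(1.7) = (1.7 - 1)/(3 - 1) × (1.7 - 2)/(3 - 2) = -0.105000

P(1.7) = 4×L_0(1.7) + 9×L_1(1.7) + 10×L_2(1.7)
P(1.7) = 7.920000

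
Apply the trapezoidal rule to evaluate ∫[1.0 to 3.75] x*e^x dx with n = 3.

f(x) = x*e^x
a = 1.0, b = 3.75, n = 3
h = (b - a)/n = 0.916667

Trapezoidal rule: (h/2)[f(x₀) + 2f(x₁) + 2f(x₂) + ... + f(xₙ)]

x_0 = 1.0000, f(x_0) = 2.718282, coefficient = 1
x_1 = 1.9167, f(x_1) = 13.029998, coefficient = 2
x_2 = 2.8333, f(x_2) = 48.172446, coefficient = 2
x_3 = 3.7500, f(x_3) = 159.454058, coefficient = 1

I ≈ (0.916667/2) × 284.577228 = 130.431230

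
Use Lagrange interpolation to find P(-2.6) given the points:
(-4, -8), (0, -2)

Lagrange interpolation formula:
P(x) = Σ yᵢ × Lᵢ(x)
where Lᵢ(x) = Π_{j≠i} (x - xⱼ)/(xᵢ - xⱼ)

L_0(-2.6) = (-2.6 - 0)/(-4 - 0) = 0.650000
L_1(-2.6) = (-2.6 - (-4))/(0 - (-4)) = 0.350000

P(-2.6) = (-8)×L_0(-2.6) + (-2)×L_1(-2.6)
P(-2.6) = -5.900000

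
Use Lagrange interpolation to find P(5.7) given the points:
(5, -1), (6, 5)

Lagrange interpolation formula:
P(x) = Σ yᵢ × Lᵢ(x)
where Lᵢ(x) = Π_{j≠i} (x - xⱼ)/(xᵢ - xⱼ)

L_0(5.7) = (5.7 - 6)/(5 - 6) = 0.300000
L_1(5.7) = (5.7 - 5)/(6 - 5) = 0.700000

P(5.7) = (-1)×L_0(5.7) + 5×L_1(5.7)
P(5.7) = 3.200000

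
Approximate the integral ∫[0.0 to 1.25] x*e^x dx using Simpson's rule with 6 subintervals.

f(x) = x*e^x
a = 0.0, b = 1.25, n = 6
h = (b - a)/n = 0.208333

Simpson's rule: (h/3)[f(x₀) + 4f(x₁) + 2f(x₂) + ... + f(xₙ)]

x_0 = 0.0000, f(x_0) = 0.000000, coefficient = 1
x_1 = 0.2083, f(x_1) = 0.256588, coefficient = 4
x_2 = 0.4167, f(x_2) = 0.632040, coefficient = 2
x_3 = 0.6250, f(x_3) = 1.167654, coefficient = 4
x_4 = 0.8333, f(x_4) = 1.917480, coefficient = 2
x_5 = 1.0417, f(x_5) = 2.952017, coefficient = 4
x_6 = 1.2500, f(x_6) = 4.362929, coefficient = 1

I ≈ (0.208333/3) × 26.967005 = 1.872709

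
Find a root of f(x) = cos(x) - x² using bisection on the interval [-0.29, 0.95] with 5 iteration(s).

f(x) = cos(x) - x²
Initial interval: [-0.29, 0.95]

Iteration 1:
  c_1 = (-0.290000 + 0.950000)/2 = 0.330000
  f(c_1) = f(0.330000) = 0.837142
  f(a) × f(c) ≥ 0, new interval: [0.330000, 0.950000]
Iteration 2:
  c_2 = (0.330000 + 0.950000)/2 = 0.640000
  f(c_2) = f(0.640000) = 0.392496
  f(a) × f(c) ≥ 0, new interval: [0.640000, 0.950000]
Iteration 3:
  c_3 = (0.640000 + 0.950000)/2 = 0.795000
  f(c_3) = f(0.795000) = 0.068260
  f(a) × f(c) ≥ 0, new interval: [0.795000, 0.950000]
Iteration 4:
  c_4 = (0.795000 + 0.950000)/2 = 0.872500
  f(c_4) = f(0.872500) = -0.118343
  f(a) × f(c) < 0, new interval: [0.795000, 0.872500]
Iteration 5:
  c_5 = (0.795000 + 0.872500)/2 = 0.833750
  f(c_5) = f(0.833750) = -0.023035
  f(a) × f(c) < 0, new interval: [0.795000, 0.833750]

After 5 iteration(s), the approximation is c_5 = 0.833750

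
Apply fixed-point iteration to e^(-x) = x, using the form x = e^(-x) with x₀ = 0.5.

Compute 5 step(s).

Equation: e^(-x) = x
Fixed-point form: x = e^(-x)
x₀ = 0.5

x_1 = g(0.500000) = 0.606531
x_2 = g(0.606531) = 0.545239
x_3 = g(0.545239) = 0.579703
x_4 = g(0.579703) = 0.560065
x_5 = g(0.560065) = 0.571172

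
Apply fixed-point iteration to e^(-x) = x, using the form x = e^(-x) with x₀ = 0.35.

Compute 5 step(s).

Equation: e^(-x) = x
Fixed-point form: x = e^(-x)
x₀ = 0.35

x_1 = g(0.350000) = 0.704688
x_2 = g(0.704688) = 0.494263
x_3 = g(0.494263) = 0.610020
x_4 = g(0.610020) = 0.543340
x_5 = g(0.543340) = 0.580805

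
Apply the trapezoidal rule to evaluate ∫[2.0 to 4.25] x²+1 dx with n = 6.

f(x) = x²+1
a = 2.0, b = 4.25, n = 6
h = (b - a)/n = 0.375000

Trapezoidal rule: (h/2)[f(x₀) + 2f(x₁) + 2f(x₂) + ... + f(xₙ)]

x_0 = 2.0000, f(x_0) = 5.000000, coefficient = 1
x_1 = 2.3750, f(x_1) = 6.640625, coefficient = 2
x_2 = 2.7500, f(x_2) = 8.562500, coefficient = 2
x_3 = 3.1250, f(x_3) = 10.765625, coefficient = 2
x_4 = 3.5000, f(x_4) = 13.250000, coefficient = 2
x_5 = 3.8750, f(x_5) = 16.015625, coefficient = 2
x_6 = 4.2500, f(x_6) = 19.062500, coefficient = 1

I ≈ (0.375000/2) × 134.531250 = 25.224609
Exact value: 25.171875
Error: 0.052734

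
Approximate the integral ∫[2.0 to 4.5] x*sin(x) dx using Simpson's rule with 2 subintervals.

f(x) = x*sin(x)
a = 2.0, b = 4.5, n = 2
h = (b - a)/n = 1.250000

Simpson's rule: (h/3)[f(x₀) + 4f(x₁) + 2f(x₂) + ... + f(xₙ)]

x_0 = 2.0000, f(x_0) = 1.818595, coefficient = 1
x_1 = 3.2500, f(x_1) = -0.351634, coefficient = 4
x_2 = 4.5000, f(x_2) = -4.398886, coefficient = 1

I ≈ (1.250000/3) × -3.986827 = -1.661178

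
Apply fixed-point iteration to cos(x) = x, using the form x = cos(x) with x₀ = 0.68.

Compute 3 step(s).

Equation: cos(x) = x
Fixed-point form: x = cos(x)
x₀ = 0.68

x_1 = g(0.680000) = 0.777573
x_2 = g(0.777573) = 0.712618
x_3 = g(0.712618) = 0.756652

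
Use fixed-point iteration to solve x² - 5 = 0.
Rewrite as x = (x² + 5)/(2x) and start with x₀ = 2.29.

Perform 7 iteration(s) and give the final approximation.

Equation: x² - 5 = 0
Fixed-point form: x = (x² + 5)/(2x)
x₀ = 2.29

x_1 = g(2.290000) = 2.236703
x_2 = g(2.236703) = 2.236068
x_3 = g(2.236068) = 2.236068
x_4 = g(2.236068) = 2.236068
x_5 = g(2.236068) = 2.236068
x_6 = g(2.236068) = 2.236068
x_7 = g(2.236068) = 2.236068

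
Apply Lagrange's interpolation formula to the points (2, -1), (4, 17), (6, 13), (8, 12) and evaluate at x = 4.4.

Lagrange interpolation formula:
P(x) = Σ yᵢ × Lᵢ(x)
where Lᵢ(x) = Π_{j≠i} (x - xⱼ)/(xᵢ - xⱼ)

L_0(4.4) = (4.4 - 4)/(2 - 4) × (4.4 - 6)/(2 - 6) × (4.4 - 8)/(2 - 8) = -0.048000
L_1(4.4) = (4.4 - 2)/(4 - 2) × (4.4 - 6)/(4 - 6) × (4.4 - 8)/(4 - 8) = 0.864000
L_2(4.4) = (4.4 - 2)/(6 - 2) × (4.4 - 4)/(6 - 4) × (4.4 - 8)/(6 - 8) = 0.216000
L_3(4.4) = (4.4 - 2)/(8 - 2) × (4.4 - 4)/(8 - 4) × (4.4 - 6)/(8 - 6) = -0.032000

P(4.4) = (-1)×L_0(4.4) + 17×L_1(4.4) + 13×L_2(4.4) + 12×L_3(4.4)
P(4.4) = 17.160000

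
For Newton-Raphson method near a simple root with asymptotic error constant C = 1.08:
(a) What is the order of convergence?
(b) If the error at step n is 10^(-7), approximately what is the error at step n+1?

(a) Newton-Raphson has quadratic (order 2) convergence near simple roots.
    This means |e_{n+1}| ≈ C|e_n|².

(b) With |e_n| = 10^(-7) and C = 1.08:
    |e_{n+1}| ≈ 1.08 × (10^(-7))² = 1.08 × 10^(-14)

(a) 2 (quadratic); (b) |e_{n+1}| ≈ 1.080e-14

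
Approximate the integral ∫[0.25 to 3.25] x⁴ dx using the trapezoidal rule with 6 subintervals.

f(x) = x⁴
a = 0.25, b = 3.25, n = 6
h = (b - a)/n = 0.500000

Trapezoidal rule: (h/2)[f(x₀) + 2f(x₁) + 2f(x₂) + ... + f(xₙ)]

x_0 = 0.2500, f(x_0) = 0.003906, coefficient = 1
x_1 = 0.7500, f(x_1) = 0.316406, coefficient = 2
x_2 = 1.2500, f(x_2) = 2.441406, coefficient = 2
x_3 = 1.7500, f(x_3) = 9.378906, coefficient = 2
x_4 = 2.2500, f(x_4) = 25.628906, coefficient = 2
x_5 = 2.7500, f(x_5) = 57.191406, coefficient = 2
x_6 = 3.2500, f(x_6) = 111.566406, coefficient = 1

I ≈ (0.500000/2) × 301.484375 = 75.371094
Exact value: 72.517969
Error: 2.853125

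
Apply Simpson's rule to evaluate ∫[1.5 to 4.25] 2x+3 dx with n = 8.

f(x) = 2x+3
a = 1.5, b = 4.25, n = 8
h = (b - a)/n = 0.343750

Simpson's rule: (h/3)[f(x₀) + 4f(x₁) + 2f(x₂) + ... + f(xₙ)]

x_0 = 1.5000, f(x_0) = 6.000000, coefficient = 1
x_1 = 1.8438, f(x_1) = 6.687500, coefficient = 4
x_2 = 2.1875, f(x_2) = 7.375000, coefficient = 2
x_3 = 2.5312, f(x_3) = 8.062500, coefficient = 4
x_4 = 2.8750, f(x_4) = 8.750000, coefficient = 2
x_5 = 3.2188, f(x_5) = 9.437500, coefficient = 4
x_6 = 3.5625, f(x_6) = 10.125000, coefficient = 2
x_7 = 3.9062, f(x_7) = 10.812500, coefficient = 4
x_8 = 4.2500, f(x_8) = 11.500000, coefficient = 1

I ≈ (0.343750/3) × 210.000000 = 24.062500
Exact value: 24.062500
Error: 0.000000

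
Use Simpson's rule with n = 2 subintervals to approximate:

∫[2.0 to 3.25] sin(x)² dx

f(x) = sin(x)²
a = 2.0, b = 3.25, n = 2
h = (b - a)/n = 0.625000

Simpson's rule: (h/3)[f(x₀) + 4f(x₁) + 2f(x₂) + ... + f(xₙ)]

x_0 = 2.0000, f(x_0) = 0.826822, coefficient = 1
x_1 = 2.6250, f(x_1) = 0.243957, coefficient = 4
x_2 = 3.2500, f(x_2) = 0.011706, coefficient = 1

I ≈ (0.625000/3) × 1.814357 = 0.377991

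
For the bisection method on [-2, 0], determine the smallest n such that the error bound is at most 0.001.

We need (b-a)/2^n ≤ 0.001
(0 - (-2))/2^n ≤ 0.001
2/2^n ≤ 0.001
2^n ≥ 2000
n ≥ log₂(2000) = 10.97
n ≥ 11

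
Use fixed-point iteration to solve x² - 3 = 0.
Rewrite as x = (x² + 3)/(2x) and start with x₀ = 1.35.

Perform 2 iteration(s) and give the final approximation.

Equation: x² - 3 = 0
Fixed-point form: x = (x² + 3)/(2x)
x₀ = 1.35

x_1 = g(1.350000) = 1.786111
x_2 = g(1.786111) = 1.732869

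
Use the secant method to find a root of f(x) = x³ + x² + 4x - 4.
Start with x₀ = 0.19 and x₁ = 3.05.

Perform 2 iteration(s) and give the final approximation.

f(x) = x³ + x² + 4x - 4
x₀ = 0.19, x₁ = 3.05

Secant formula: x_{n+1} = x_n - f(x_n)(x_n - x_{n-1})/(f(x_n) - f(x_{n-1}))

Iteration 1:
  f(0.190000) = -3.197041
  f(3.050000) = 45.875125
  x_2 = 3.050000 - 45.875125×(3.050000 - 0.190000)/(45.875125 - (-3.197041))
       = 0.376328
Iteration 2:
  f(3.050000) = 45.875125
  f(0.376328) = -2.299767
  x_3 = 0.376328 - (-2.299767)×(0.376328 - 3.050000)/(-2.299767 - 45.875125)
       = 0.503964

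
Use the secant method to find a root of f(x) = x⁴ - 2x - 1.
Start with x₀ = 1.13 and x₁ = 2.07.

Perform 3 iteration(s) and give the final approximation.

f(x) = x⁴ - 2x - 1
x₀ = 1.13, x₁ = 2.07

Secant formula: x_{n+1} = x_n - f(x_n)(x_n - x_{n-1})/(f(x_n) - f(x_{n-1}))

Iteration 1:
  f(1.130000) = -1.629526
  f(2.070000) = 13.220368
  x_2 = 2.070000 - 13.220368×(2.070000 - 1.130000)/(13.220368 - (-1.629526))
       = 1.233149
Iteration 2:
  f(2.070000) = 13.220368
  f(1.233149) = -1.153901
  x_3 = 1.233149 - (-1.153901)×(1.233149 - 2.070000)/(-1.153901 - 13.220368)
       = 1.300328
Iteration 3:
  f(1.233149) = -1.153901
  f(1.300328) = -0.741674
  x_4 = 1.300328 - (-0.741674)×(1.300328 - 1.233149)/(-0.741674 - (-1.153901))
       = 1.421195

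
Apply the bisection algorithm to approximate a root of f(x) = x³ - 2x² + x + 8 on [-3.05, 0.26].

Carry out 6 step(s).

f(x) = x³ - 2x² + x + 8
Initial interval: [-3.05, 0.26]

Iteration 1:
  c_1 = (-3.050000 + 0.260000)/2 = -1.395000
  f(c_1) = f(-1.395000) = -0.001755
  f(a) × f(c) ≥ 0, new interval: [-1.395000, 0.260000]
Iteration 2:
  c_2 = (-1.395000 + 0.260000)/2 = -0.567500
  f(c_2) = f(-0.567500) = 6.605621
  f(a) × f(c) < 0, new interval: [-1.395000, -0.567500]
Iteration 3:
  c_3 = (-1.395000 + (-0.567500))/2 = -0.981250
  f(c_3) = f(-0.981250) = 4.148249
  f(a) × f(c) < 0, new interval: [-1.395000, -0.981250]
Iteration 4:
  c_4 = (-1.395000 + (-0.981250))/2 = -1.188125
  f(c_4) = f(-1.188125) = 2.311387
  f(a) × f(c) < 0, new interval: [-1.395000, -1.188125]
Iteration 5:
  c_5 = (-1.395000 + (-1.188125))/2 = -1.291562
  f(c_5) = f(-1.291562) = 1.217671
  f(a) × f(c) < 0, new interval: [-1.395000, -1.291562]
Iteration 6:
  c_6 = (-1.395000 + (-1.291562))/2 = -1.343281
  f(c_6) = f(-1.343281) = 0.624087
  f(a) × f(c) < 0, new interval: [-1.395000, -1.343281]

After 6 iteration(s), the approximation is c_6 = -1.343281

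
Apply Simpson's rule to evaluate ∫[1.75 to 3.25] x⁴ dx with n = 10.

f(x) = x⁴
a = 1.75, b = 3.25, n = 10
h = (b - a)/n = 0.150000

Simpson's rule: (h/3)[f(x₀) + 4f(x₁) + 2f(x₂) + ... + f(xₙ)]

x_0 = 1.7500, f(x_0) = 9.378906, coefficient = 1
x_1 = 1.9000, f(x_1) = 13.032100, coefficient = 4
x_2 = 2.0500, f(x_2) = 17.661006, coefficient = 2
x_3 = 2.2000, f(x_3) = 23.425600, coefficient = 4
x_4 = 2.3500, f(x_4) = 30.498006, coefficient = 2
x_5 = 2.5000, f(x_5) = 39.062500, coefficient = 4
x_6 = 2.6500, f(x_6) = 49.315506, coefficient = 2
x_7 = 2.8000, f(x_7) = 61.465600, coefficient = 4
x_8 = 2.9500, f(x_8) = 75.733506, coefficient = 2
x_9 = 3.1000, f(x_9) = 92.352100, coefficient = 4
x_10 = 3.2500, f(x_10) = 111.566406, coefficient = 1

I ≈ (0.150000/3) × 1384.712962 = 69.235648
Exact value: 69.235547
Error: 0.000101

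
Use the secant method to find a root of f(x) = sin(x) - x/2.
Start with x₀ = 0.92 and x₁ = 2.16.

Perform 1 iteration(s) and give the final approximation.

f(x) = sin(x) - x/2
x₀ = 0.92, x₁ = 2.16

Secant formula: x_{n+1} = x_n - f(x_n)(x_n - x_{n-1})/(f(x_n) - f(x_{n-1}))

Iteration 1:
  f(0.920000) = 0.335602
  f(2.160000) = -0.248617
  x_2 = 2.160000 - (-0.248617)×(2.160000 - 0.920000)/(-0.248617 - 0.335602)
       = 1.632313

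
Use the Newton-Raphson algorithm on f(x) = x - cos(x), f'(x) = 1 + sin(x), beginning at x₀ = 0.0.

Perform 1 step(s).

f(x) = x - cos(x)
f'(x) = 1 + sin(x)
x₀ = 0.0

Newton-Raphson formula: x_{n+1} = x_n - f(x_n)/f'(x_n)

Iteration 1:
  f(0.000000) = -1.000000
  f'(0.000000) = 1.000000
  x_1 = 0.000000 - (-1.000000)/1.000000 = 1.000000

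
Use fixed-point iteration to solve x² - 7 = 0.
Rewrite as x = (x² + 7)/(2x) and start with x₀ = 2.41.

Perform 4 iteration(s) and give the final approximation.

Equation: x² - 7 = 0
Fixed-point form: x = (x² + 7)/(2x)
x₀ = 2.41

x_1 = g(2.410000) = 2.657282
x_2 = g(2.657282) = 2.645776
x_3 = g(2.645776) = 2.645751
x_4 = g(2.645751) = 2.645751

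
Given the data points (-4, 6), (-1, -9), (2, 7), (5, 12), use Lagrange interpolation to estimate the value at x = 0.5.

Lagrange interpolation formula:
P(x) = Σ yᵢ × Lᵢ(x)
where Lᵢ(x) = Π_{j≠i} (x - xⱼ)/(xᵢ - xⱼ)

L_0(0.5) = (0.5 - (-1))/(-4 - (-1)) × (0.5 - 2)/(-4 - 2) × (0.5 - 5)/(-4 - 5) = -0.062500
L_1(0.5) = (0.5 - (-4))/(-1 - (-4)) × (0.5 - 2)/(-1 - 2) × (0.5 - 5)/(-1 - 5) = 0.562500
L_2(0.5) = (0.5 - (-4))/(2 - (-4)) × (0.5 - (-1))/(2 - (-1)) × (0.5 - 5)/(2 - 5) = 0.562500
L_3(0.5) = (0.5 - (-4))/(5 - (-4)) × (0.5 - (-1))/(5 - (-1)) × (0.5 - 2)/(5 - 2) = -0.062500

P(0.5) = 6×L_0(0.5) + (-9)×L_1(0.5) + 7×L_2(0.5) + 12×L_3(0.5)
P(0.5) = -2.250000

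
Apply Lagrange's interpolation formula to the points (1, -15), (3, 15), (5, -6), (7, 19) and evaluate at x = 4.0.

Lagrange interpolation formula:
P(x) = Σ yᵢ × Lᵢ(x)
where Lᵢ(x) = Π_{j≠i} (x - xⱼ)/(xᵢ - xⱼ)

L_0(4.0) = (4.0 - 3)/(1 - 3) × (4.0 - 5)/(1 - 5) × (4.0 - 7)/(1 - 7) = -0.062500
L_1(4.0) = (4.0 - 1)/(3 - 1) × (4.0 - 5)/(3 - 5) × (4.0 - 7)/(3 - 7) = 0.562500
L_2(4.0) = (4.0 - 1)/(5 - 1) × (4.0 - 3)/(5 - 3) × (4.0 - 7)/(5 - 7) = 0.562500
L_3(4.0) = (4.0 - 1)/(7 - 1) × (4.0 - 3)/(7 - 3) × (4.0 - 5)/(7 - 5) = -0.062500

P(4.0) = (-15)×L_0(4.0) + 15×L_1(4.0) + (-6)×L_2(4.0) + 19×L_3(4.0)
P(4.0) = 4.812500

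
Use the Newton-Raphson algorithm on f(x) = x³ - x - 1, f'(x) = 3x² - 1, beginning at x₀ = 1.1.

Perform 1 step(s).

f(x) = x³ - x - 1
f'(x) = 3x² - 1
x₀ = 1.1

Newton-Raphson formula: x_{n+1} = x_n - f(x_n)/f'(x_n)

Iteration 1:
  f(1.100000) = -0.769000
  f'(1.100000) = 2.630000
  x_1 = 1.100000 - (-0.769000)/2.630000 = 1.392395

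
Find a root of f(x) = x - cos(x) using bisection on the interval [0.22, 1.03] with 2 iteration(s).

f(x) = x - cos(x)
Initial interval: [0.22, 1.03]

Iteration 1:
  c_1 = (0.220000 + 1.030000)/2 = 0.625000
  f(c_1) = f(0.625000) = -0.185963
  f(a) × f(c) ≥ 0, new interval: [0.625000, 1.030000]
Iteration 2:
  c_2 = (0.625000 + 1.030000)/2 = 0.827500
  f(c_2) = f(0.827500) = 0.150782
  f(a) × f(c) < 0, new interval: [0.625000, 0.827500]

After 2 iteration(s), the approximation is c_2 = 0.827500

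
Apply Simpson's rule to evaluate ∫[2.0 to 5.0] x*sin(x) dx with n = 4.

f(x) = x*sin(x)
a = 2.0, b = 5.0, n = 4
h = (b - a)/n = 0.750000

Simpson's rule: (h/3)[f(x₀) + 4f(x₁) + 2f(x₂) + ... + f(xₙ)]

x_0 = 2.0000, f(x_0) = 1.818595, coefficient = 1
x_1 = 2.7500, f(x_1) = 1.049568, coefficient = 4
x_2 = 3.5000, f(x_2) = -1.227741, coefficient = 2
x_3 = 4.2500, f(x_3) = -3.803705, coefficient = 4
x_4 = 5.0000, f(x_4) = -4.794621, coefficient = 1

I ≈ (0.750000/3) × -16.448057 = -4.112014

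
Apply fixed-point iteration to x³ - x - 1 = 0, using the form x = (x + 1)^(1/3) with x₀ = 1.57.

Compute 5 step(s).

Equation: x³ - x - 1 = 0
Fixed-point form: x = (x + 1)^(1/3)
x₀ = 1.57

x_1 = g(1.570000) = 1.369760
x_2 = g(1.369760) = 1.333219
x_3 = g(1.333219) = 1.326331
x_4 = g(1.326331) = 1.325024
x_5 = g(1.325024) = 1.324776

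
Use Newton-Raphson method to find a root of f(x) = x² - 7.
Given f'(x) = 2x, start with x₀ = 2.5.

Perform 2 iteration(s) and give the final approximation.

f(x) = x² - 7
f'(x) = 2x
x₀ = 2.5

Newton-Raphson formula: x_{n+1} = x_n - f(x_n)/f'(x_n)

Iteration 1:
  f(2.500000) = -0.750000
  f'(2.500000) = 5.000000
  x_1 = 2.500000 - (-0.750000)/5.000000 = 2.650000
Iteration 2:
  f(2.650000) = 0.022500
  f'(2.650000) = 5.300000
  x_2 = 2.650000 - 0.022500/5.300000 = 2.645755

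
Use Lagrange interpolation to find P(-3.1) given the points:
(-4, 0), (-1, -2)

Lagrange interpolation formula:
P(x) = Σ yᵢ × Lᵢ(x)
where Lᵢ(x) = Π_{j≠i} (x - xⱼ)/(xᵢ - xⱼ)

L_0(-3.1) = (-3.1 - (-1))/(-4 - (-1)) = 0.700000
L_1(-3.1) = (-3.1 - (-4))/(-1 - (-4)) = 0.300000

P(-3.1) = 0×L_0(-3.1) + (-2)×L_1(-3.1)
P(-3.1) = -0.600000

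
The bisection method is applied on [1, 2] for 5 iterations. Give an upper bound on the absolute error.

Bisection error bound: |error| ≤ (b-a)/2^n
|error| ≤ (2 - 1)/2^5 = 1/2^5
|error| ≤ 0.0312500000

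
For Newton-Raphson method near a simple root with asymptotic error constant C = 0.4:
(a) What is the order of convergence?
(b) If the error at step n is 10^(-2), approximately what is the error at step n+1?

(a) Newton-Raphson has quadratic (order 2) convergence near simple roots.
    This means |e_{n+1}| ≈ C|e_n|².

(b) With |e_n| = 10^(-2) and C = 0.4:
    |e_{n+1}| ≈ 0.4 × (10^(-2))² = 0.4 × 10^(-4)

(a) 2 (quadratic); (b) |e_{n+1}| ≈ 4.000e-05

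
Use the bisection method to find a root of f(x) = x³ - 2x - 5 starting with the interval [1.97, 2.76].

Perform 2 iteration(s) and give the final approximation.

f(x) = x³ - 2x - 5
Initial interval: [1.97, 2.76]

Iteration 1:
  c_1 = (1.970000 + 2.760000)/2 = 2.365000
  f(c_1) = f(2.365000) = 3.497977
  f(a) × f(c) < 0, new interval: [1.970000, 2.365000]
Iteration 2:
  c_2 = (1.970000 + 2.365000)/2 = 2.167500
  f(c_2) = f(2.167500) = 0.848037
  f(a) × f(c) < 0, new interval: [1.970000, 2.167500]

After 2 iteration(s), the approximation is c_2 = 2.167500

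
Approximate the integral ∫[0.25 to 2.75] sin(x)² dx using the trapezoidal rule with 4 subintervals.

f(x) = sin(x)²
a = 0.25, b = 2.75, n = 4
h = (b - a)/n = 0.625000

Trapezoidal rule: (h/2)[f(x₀) + 2f(x₁) + 2f(x₂) + ... + f(xₙ)]

x_0 = 0.2500, f(x_0) = 0.061209, coefficient = 1
x_1 = 0.8750, f(x_1) = 0.589123, coefficient = 2
x_2 = 1.5000, f(x_2) = 0.994996, coefficient = 2
x_3 = 2.1250, f(x_3) = 0.723044, coefficient = 2
x_4 = 2.7500, f(x_4) = 0.145665, coefficient = 1

I ≈ (0.625000/2) × 4.821200 = 1.506625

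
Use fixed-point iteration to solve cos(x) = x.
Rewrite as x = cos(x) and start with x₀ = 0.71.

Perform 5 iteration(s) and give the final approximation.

Equation: cos(x) = x
Fixed-point form: x = cos(x)
x₀ = 0.71

x_1 = g(0.710000) = 0.758362
x_2 = g(0.758362) = 0.725964
x_3 = g(0.725964) = 0.747860
x_4 = g(0.747860) = 0.733146
x_5 = g(0.733146) = 0.743073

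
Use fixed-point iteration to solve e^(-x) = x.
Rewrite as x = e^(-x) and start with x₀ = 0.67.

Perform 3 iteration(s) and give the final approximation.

Equation: e^(-x) = x
Fixed-point form: x = e^(-x)
x₀ = 0.67

x_1 = g(0.670000) = 0.511709
x_2 = g(0.511709) = 0.599470
x_3 = g(0.599470) = 0.549102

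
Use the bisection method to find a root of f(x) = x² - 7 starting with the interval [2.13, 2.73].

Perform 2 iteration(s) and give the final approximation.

f(x) = x² - 7
Initial interval: [2.13, 2.73]

Iteration 1:
  c_1 = (2.130000 + 2.730000)/2 = 2.430000
  f(c_1) = f(2.430000) = -1.095100
  f(a) × f(c) ≥ 0, new interval: [2.430000, 2.730000]
Iteration 2:
  c_2 = (2.430000 + 2.730000)/2 = 2.580000
  f(c_2) = f(2.580000) = -0.343600
  f(a) × f(c) ≥ 0, new interval: [2.580000, 2.730000]

After 2 iteration(s), the approximation is c_2 = 2.580000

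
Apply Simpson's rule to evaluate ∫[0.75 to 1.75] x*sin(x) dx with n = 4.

f(x) = x*sin(x)
a = 0.75, b = 1.75, n = 4
h = (b - a)/n = 0.250000

Simpson's rule: (h/3)[f(x₀) + 4f(x₁) + 2f(x₂) + ... + f(xₙ)]

x_0 = 0.7500, f(x_0) = 0.511229, coefficient = 1
x_1 = 1.0000, f(x_1) = 0.841471, coefficient = 4
x_2 = 1.2500, f(x_2) = 1.186231, coefficient = 2
x_3 = 1.5000, f(x_3) = 1.496242, coefficient = 4
x_4 = 1.7500, f(x_4) = 1.721975, coefficient = 1

I ≈ (0.250000/3) × 13.956520 = 1.163043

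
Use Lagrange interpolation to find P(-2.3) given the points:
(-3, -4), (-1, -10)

Lagrange interpolation formula:
P(x) = Σ yᵢ × Lᵢ(x)
where Lᵢ(x) = Π_{j≠i} (x - xⱼ)/(xᵢ - xⱼ)

L_0(-2.3) = (-2.3 - (-1))/(-3 - (-1)) = 0.650000
L_1(-2.3) = (-2.3 - (-3))/(-1 - (-3)) = 0.350000

P(-2.3) = (-4)×L_0(-2.3) + (-10)×L_1(-2.3)
P(-2.3) = -6.100000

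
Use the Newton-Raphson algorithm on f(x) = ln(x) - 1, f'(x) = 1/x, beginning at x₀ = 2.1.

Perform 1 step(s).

f(x) = ln(x) - 1
f'(x) = 1/x
x₀ = 2.1

Newton-Raphson formula: x_{n+1} = x_n - f(x_n)/f'(x_n)

Iteration 1:
  f(2.100000) = -0.258063
  f'(2.100000) = 0.476190
  x_1 = 2.100000 - (-0.258063)/0.476190 = 2.641932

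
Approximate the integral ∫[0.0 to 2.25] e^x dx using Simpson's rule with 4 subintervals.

f(x) = e^x
a = 0.0, b = 2.25, n = 4
h = (b - a)/n = 0.562500

Simpson's rule: (h/3)[f(x₀) + 4f(x₁) + 2f(x₂) + ... + f(xₙ)]

x_0 = 0.0000, f(x_0) = 1.000000, coefficient = 1
x_1 = 0.5625, f(x_1) = 1.755055, coefficient = 4
x_2 = 1.1250, f(x_2) = 3.080217, coefficient = 2
x_3 = 1.6875, f(x_3) = 5.405949, coefficient = 4
x_4 = 2.2500, f(x_4) = 9.487736, coefficient = 1

I ≈ (0.562500/3) × 45.292184 = 8.492284
Exact value: 8.487736
Error: 0.004549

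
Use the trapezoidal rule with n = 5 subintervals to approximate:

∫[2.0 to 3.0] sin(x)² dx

f(x) = sin(x)²
a = 2.0, b = 3.0, n = 5
h = (b - a)/n = 0.200000

Trapezoidal rule: (h/2)[f(x₀) + 2f(x₁) + 2f(x₂) + ... + f(xₙ)]

x_0 = 2.0000, f(x_0) = 0.826822, coefficient = 1
x_1 = 2.2000, f(x_1) = 0.653666, coefficient = 2
x_2 = 2.4000, f(x_2) = 0.456251, coefficient = 2
x_3 = 2.6000, f(x_3) = 0.265742, coefficient = 2
x_4 = 2.8000, f(x_4) = 0.112217, coefficient = 2
x_5 = 3.0000, f(x_5) = 0.019915, coefficient = 1

I ≈ (0.200000/2) × 3.822488 = 0.382249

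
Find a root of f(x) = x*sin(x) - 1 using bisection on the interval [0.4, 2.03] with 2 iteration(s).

f(x) = x*sin(x) - 1
Initial interval: [0.4, 2.03]

Iteration 1:
  c_1 = (0.400000 + 2.030000)/2 = 1.215000
  f(c_1) = f(1.215000) = 0.138904
  f(a) × f(c) < 0, new interval: [0.400000, 1.215000]
Iteration 2:
  c_2 = (0.400000 + 1.215000)/2 = 0.807500
  f(c_2) = f(0.807500) = -0.416532
  f(a) × f(c) ≥ 0, new interval: [0.807500, 1.215000]

After 2 iteration(s), the approximation is c_2 = 0.807500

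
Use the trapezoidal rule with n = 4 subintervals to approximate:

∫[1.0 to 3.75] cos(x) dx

f(x) = cos(x)
a = 1.0, b = 3.75, n = 4
h = (b - a)/n = 0.687500

Trapezoidal rule: (h/2)[f(x₀) + 2f(x₁) + 2f(x₂) + ... + f(xₙ)]

x_0 = 1.0000, f(x_0) = 0.540302, coefficient = 1
x_1 = 1.6875, f(x_1) = -0.116439, coefficient = 2
x_2 = 2.3750, f(x_2) = -0.720278, coefficient = 2
x_3 = 3.0625, f(x_3) = -0.996874, coefficient = 2
x_4 = 3.7500, f(x_4) = -0.820559, coefficient = 1

I ≈ (0.687500/2) × -3.947439 = -1.356932
Exact value: -1.413032
Error: 0.056100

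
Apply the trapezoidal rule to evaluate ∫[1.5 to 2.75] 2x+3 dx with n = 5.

f(x) = 2x+3
a = 1.5, b = 2.75, n = 5
h = (b - a)/n = 0.250000

Trapezoidal rule: (h/2)[f(x₀) + 2f(x₁) + 2f(x₂) + ... + f(xₙ)]

x_0 = 1.5000, f(x_0) = 6.000000, coefficient = 1
x_1 = 1.7500, f(x_1) = 6.500000, coefficient = 2
x_2 = 2.0000, f(x_2) = 7.000000, coefficient = 2
x_3 = 2.2500, f(x_3) = 7.500000, coefficient = 2
x_4 = 2.5000, f(x_4) = 8.000000, coefficient = 2
x_5 = 2.7500, f(x_5) = 8.500000, coefficient = 1

I ≈ (0.250000/2) × 72.500000 = 9.062500
Exact value: 9.062500
Error: 0.000000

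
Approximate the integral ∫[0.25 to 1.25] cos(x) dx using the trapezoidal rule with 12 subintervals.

f(x) = cos(x)
a = 0.25, b = 1.25, n = 12
h = (b - a)/n = 0.083333

Trapezoidal rule: (h/2)[f(x₀) + 2f(x₁) + 2f(x₂) + ... + f(xₙ)]

x_0 = 0.2500, f(x_0) = 0.968912, coefficient = 1
x_1 = 0.3333, f(x_1) = 0.944957, coefficient = 2
x_2 = 0.4167, f(x_2) = 0.914443, coefficient = 2
x_3 = 0.5000, f(x_3) = 0.877583, coefficient = 2
x_4 = 0.5833, f(x_4) = 0.834631, coefficient = 2
x_5 = 0.6667, f(x_5) = 0.785887, coefficient = 2
x_6 = 0.7500, f(x_6) = 0.731689, coefficient = 2
x_7 = 0.8333, f(x_7) = 0.672412, coefficient = 2
x_8 = 0.9167, f(x_8) = 0.608469, coefficient = 2
x_9 = 1.0000, f(x_9) = 0.540302, coefficient = 2
x_10 = 1.0833, f(x_10) = 0.468386, coefficient = 2
x_11 = 1.1667, f(x_11) = 0.393219, coefficient = 2
x_12 = 1.2500, f(x_12) = 0.315322, coefficient = 1

I ≈ (0.083333/2) × 16.828191 = 0.701175
Exact value: 0.701581
Error: 0.000406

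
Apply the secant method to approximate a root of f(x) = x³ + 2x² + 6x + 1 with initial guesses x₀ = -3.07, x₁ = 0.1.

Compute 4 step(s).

f(x) = x³ + 2x² + 6x + 1
x₀ = -3.07, x₁ = 0.1

Secant formula: x_{n+1} = x_n - f(x_n)(x_n - x_{n-1})/(f(x_n) - f(x_{n-1}))

Iteration 1:
  f(-3.070000) = -27.504643
  f(0.100000) = 1.621000
  x_2 = 0.100000 - 1.621000×(0.100000 - (-3.070000))/(1.621000 - (-27.504643))
       = -0.076428
Iteration 2:
  f(0.100000) = 1.621000
  f(-0.076428) = 0.552670
  x_3 = -0.076428 - 0.552670×(-0.076428 - 0.100000)/(0.552670 - 1.621000)
       = -0.167697
Iteration 3:
  f(-0.076428) = 0.552670
  f(-0.167697) = 0.045344
  x_4 = -0.167697 - 0.045344×(-0.167697 - (-0.076428))/(0.045344 - 0.552670)
       = -0.175855
Iteration 4:
  f(-0.167697) = 0.045344
  f(-0.175855) = 0.001282
  x_5 = -0.175855 - 0.001282×(-0.175855 - (-0.167697))/(0.001282 - 0.045344)
       = -0.176092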